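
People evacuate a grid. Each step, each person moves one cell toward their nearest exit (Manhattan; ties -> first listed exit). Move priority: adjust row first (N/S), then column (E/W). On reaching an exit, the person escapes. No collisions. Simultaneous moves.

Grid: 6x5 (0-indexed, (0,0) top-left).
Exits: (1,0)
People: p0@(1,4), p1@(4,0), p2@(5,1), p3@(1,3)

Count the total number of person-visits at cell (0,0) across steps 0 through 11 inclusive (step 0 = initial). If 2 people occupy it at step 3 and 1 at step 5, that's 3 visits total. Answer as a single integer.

Step 0: p0@(1,4) p1@(4,0) p2@(5,1) p3@(1,3) -> at (0,0): 0 [-], cum=0
Step 1: p0@(1,3) p1@(3,0) p2@(4,1) p3@(1,2) -> at (0,0): 0 [-], cum=0
Step 2: p0@(1,2) p1@(2,0) p2@(3,1) p3@(1,1) -> at (0,0): 0 [-], cum=0
Step 3: p0@(1,1) p1@ESC p2@(2,1) p3@ESC -> at (0,0): 0 [-], cum=0
Step 4: p0@ESC p1@ESC p2@(1,1) p3@ESC -> at (0,0): 0 [-], cum=0
Step 5: p0@ESC p1@ESC p2@ESC p3@ESC -> at (0,0): 0 [-], cum=0
Total visits = 0

Answer: 0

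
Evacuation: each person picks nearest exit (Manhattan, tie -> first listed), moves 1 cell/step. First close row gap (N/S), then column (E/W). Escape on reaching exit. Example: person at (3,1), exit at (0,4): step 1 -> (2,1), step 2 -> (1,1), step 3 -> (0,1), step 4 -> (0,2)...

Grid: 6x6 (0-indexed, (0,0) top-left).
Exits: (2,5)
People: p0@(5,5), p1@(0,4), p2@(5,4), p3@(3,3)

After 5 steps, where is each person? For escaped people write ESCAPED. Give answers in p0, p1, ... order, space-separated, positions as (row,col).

Step 1: p0:(5,5)->(4,5) | p1:(0,4)->(1,4) | p2:(5,4)->(4,4) | p3:(3,3)->(2,3)
Step 2: p0:(4,5)->(3,5) | p1:(1,4)->(2,4) | p2:(4,4)->(3,4) | p3:(2,3)->(2,4)
Step 3: p0:(3,5)->(2,5)->EXIT | p1:(2,4)->(2,5)->EXIT | p2:(3,4)->(2,4) | p3:(2,4)->(2,5)->EXIT
Step 4: p0:escaped | p1:escaped | p2:(2,4)->(2,5)->EXIT | p3:escaped

ESCAPED ESCAPED ESCAPED ESCAPED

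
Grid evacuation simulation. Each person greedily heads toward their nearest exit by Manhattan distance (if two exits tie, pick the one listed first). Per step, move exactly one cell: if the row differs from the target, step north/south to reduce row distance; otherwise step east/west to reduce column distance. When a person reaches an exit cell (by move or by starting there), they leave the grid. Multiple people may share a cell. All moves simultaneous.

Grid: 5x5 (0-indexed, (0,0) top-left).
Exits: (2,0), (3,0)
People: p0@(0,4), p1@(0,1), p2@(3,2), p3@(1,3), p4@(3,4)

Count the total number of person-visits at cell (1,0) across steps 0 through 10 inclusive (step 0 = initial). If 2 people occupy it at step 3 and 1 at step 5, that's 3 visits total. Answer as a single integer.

Step 0: p0@(0,4) p1@(0,1) p2@(3,2) p3@(1,3) p4@(3,4) -> at (1,0): 0 [-], cum=0
Step 1: p0@(1,4) p1@(1,1) p2@(3,1) p3@(2,3) p4@(3,3) -> at (1,0): 0 [-], cum=0
Step 2: p0@(2,4) p1@(2,1) p2@ESC p3@(2,2) p4@(3,2) -> at (1,0): 0 [-], cum=0
Step 3: p0@(2,3) p1@ESC p2@ESC p3@(2,1) p4@(3,1) -> at (1,0): 0 [-], cum=0
Step 4: p0@(2,2) p1@ESC p2@ESC p3@ESC p4@ESC -> at (1,0): 0 [-], cum=0
Step 5: p0@(2,1) p1@ESC p2@ESC p3@ESC p4@ESC -> at (1,0): 0 [-], cum=0
Step 6: p0@ESC p1@ESC p2@ESC p3@ESC p4@ESC -> at (1,0): 0 [-], cum=0
Total visits = 0

Answer: 0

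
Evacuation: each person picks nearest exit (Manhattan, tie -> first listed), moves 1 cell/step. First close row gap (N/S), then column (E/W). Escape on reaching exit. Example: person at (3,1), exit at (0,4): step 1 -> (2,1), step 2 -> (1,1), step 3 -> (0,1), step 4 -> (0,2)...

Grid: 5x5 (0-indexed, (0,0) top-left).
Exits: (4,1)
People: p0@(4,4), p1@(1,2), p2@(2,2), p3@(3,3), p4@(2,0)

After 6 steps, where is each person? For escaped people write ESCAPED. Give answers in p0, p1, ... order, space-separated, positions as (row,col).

Step 1: p0:(4,4)->(4,3) | p1:(1,2)->(2,2) | p2:(2,2)->(3,2) | p3:(3,3)->(4,3) | p4:(2,0)->(3,0)
Step 2: p0:(4,3)->(4,2) | p1:(2,2)->(3,2) | p2:(3,2)->(4,2) | p3:(4,3)->(4,2) | p4:(3,0)->(4,0)
Step 3: p0:(4,2)->(4,1)->EXIT | p1:(3,2)->(4,2) | p2:(4,2)->(4,1)->EXIT | p3:(4,2)->(4,1)->EXIT | p4:(4,0)->(4,1)->EXIT
Step 4: p0:escaped | p1:(4,2)->(4,1)->EXIT | p2:escaped | p3:escaped | p4:escaped

ESCAPED ESCAPED ESCAPED ESCAPED ESCAPED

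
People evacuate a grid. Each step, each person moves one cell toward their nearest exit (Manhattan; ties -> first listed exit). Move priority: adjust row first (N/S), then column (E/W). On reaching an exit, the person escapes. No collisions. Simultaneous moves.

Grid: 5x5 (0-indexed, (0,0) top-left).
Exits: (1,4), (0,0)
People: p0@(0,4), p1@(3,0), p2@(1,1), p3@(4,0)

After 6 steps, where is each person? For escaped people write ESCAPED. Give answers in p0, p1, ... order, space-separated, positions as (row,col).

Step 1: p0:(0,4)->(1,4)->EXIT | p1:(3,0)->(2,0) | p2:(1,1)->(0,1) | p3:(4,0)->(3,0)
Step 2: p0:escaped | p1:(2,0)->(1,0) | p2:(0,1)->(0,0)->EXIT | p3:(3,0)->(2,0)
Step 3: p0:escaped | p1:(1,0)->(0,0)->EXIT | p2:escaped | p3:(2,0)->(1,0)
Step 4: p0:escaped | p1:escaped | p2:escaped | p3:(1,0)->(0,0)->EXIT

ESCAPED ESCAPED ESCAPED ESCAPED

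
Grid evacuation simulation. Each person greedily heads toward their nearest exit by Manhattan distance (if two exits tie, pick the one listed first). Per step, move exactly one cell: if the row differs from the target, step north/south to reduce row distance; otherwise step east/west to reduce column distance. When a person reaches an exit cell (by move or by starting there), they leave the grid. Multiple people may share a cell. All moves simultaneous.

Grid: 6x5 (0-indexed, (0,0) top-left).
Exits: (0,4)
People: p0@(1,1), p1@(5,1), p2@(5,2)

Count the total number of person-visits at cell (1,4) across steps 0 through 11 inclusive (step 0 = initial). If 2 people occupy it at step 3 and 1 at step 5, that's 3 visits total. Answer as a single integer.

Step 0: p0@(1,1) p1@(5,1) p2@(5,2) -> at (1,4): 0 [-], cum=0
Step 1: p0@(0,1) p1@(4,1) p2@(4,2) -> at (1,4): 0 [-], cum=0
Step 2: p0@(0,2) p1@(3,1) p2@(3,2) -> at (1,4): 0 [-], cum=0
Step 3: p0@(0,3) p1@(2,1) p2@(2,2) -> at (1,4): 0 [-], cum=0
Step 4: p0@ESC p1@(1,1) p2@(1,2) -> at (1,4): 0 [-], cum=0
Step 5: p0@ESC p1@(0,1) p2@(0,2) -> at (1,4): 0 [-], cum=0
Step 6: p0@ESC p1@(0,2) p2@(0,3) -> at (1,4): 0 [-], cum=0
Step 7: p0@ESC p1@(0,3) p2@ESC -> at (1,4): 0 [-], cum=0
Step 8: p0@ESC p1@ESC p2@ESC -> at (1,4): 0 [-], cum=0
Total visits = 0

Answer: 0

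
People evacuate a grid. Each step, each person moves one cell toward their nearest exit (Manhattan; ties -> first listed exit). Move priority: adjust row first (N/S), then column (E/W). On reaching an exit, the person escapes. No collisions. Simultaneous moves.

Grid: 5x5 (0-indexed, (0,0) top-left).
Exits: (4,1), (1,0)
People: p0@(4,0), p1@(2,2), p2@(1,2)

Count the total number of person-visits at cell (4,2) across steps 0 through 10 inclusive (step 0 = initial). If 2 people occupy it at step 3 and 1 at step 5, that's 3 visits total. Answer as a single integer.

Step 0: p0@(4,0) p1@(2,2) p2@(1,2) -> at (4,2): 0 [-], cum=0
Step 1: p0@ESC p1@(3,2) p2@(1,1) -> at (4,2): 0 [-], cum=0
Step 2: p0@ESC p1@(4,2) p2@ESC -> at (4,2): 1 [p1], cum=1
Step 3: p0@ESC p1@ESC p2@ESC -> at (4,2): 0 [-], cum=1
Total visits = 1

Answer: 1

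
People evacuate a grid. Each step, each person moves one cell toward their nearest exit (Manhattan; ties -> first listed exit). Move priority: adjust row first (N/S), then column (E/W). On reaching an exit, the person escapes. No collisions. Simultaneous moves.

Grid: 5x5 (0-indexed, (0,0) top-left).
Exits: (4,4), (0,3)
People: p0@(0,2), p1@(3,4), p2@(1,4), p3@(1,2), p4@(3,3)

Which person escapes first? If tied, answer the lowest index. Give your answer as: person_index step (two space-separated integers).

Answer: 0 1

Derivation:
Step 1: p0:(0,2)->(0,3)->EXIT | p1:(3,4)->(4,4)->EXIT | p2:(1,4)->(0,4) | p3:(1,2)->(0,2) | p4:(3,3)->(4,3)
Step 2: p0:escaped | p1:escaped | p2:(0,4)->(0,3)->EXIT | p3:(0,2)->(0,3)->EXIT | p4:(4,3)->(4,4)->EXIT
Exit steps: [1, 1, 2, 2, 2]
First to escape: p0 at step 1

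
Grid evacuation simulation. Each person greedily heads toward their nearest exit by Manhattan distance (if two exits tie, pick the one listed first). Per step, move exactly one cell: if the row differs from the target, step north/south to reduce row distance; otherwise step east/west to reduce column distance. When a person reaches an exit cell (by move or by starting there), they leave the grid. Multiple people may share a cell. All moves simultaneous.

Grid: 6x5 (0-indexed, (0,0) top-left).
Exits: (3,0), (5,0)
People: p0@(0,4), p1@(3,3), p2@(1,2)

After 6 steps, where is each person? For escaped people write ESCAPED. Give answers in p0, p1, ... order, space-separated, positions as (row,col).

Step 1: p0:(0,4)->(1,4) | p1:(3,3)->(3,2) | p2:(1,2)->(2,2)
Step 2: p0:(1,4)->(2,4) | p1:(3,2)->(3,1) | p2:(2,2)->(3,2)
Step 3: p0:(2,4)->(3,4) | p1:(3,1)->(3,0)->EXIT | p2:(3,2)->(3,1)
Step 4: p0:(3,4)->(3,3) | p1:escaped | p2:(3,1)->(3,0)->EXIT
Step 5: p0:(3,3)->(3,2) | p1:escaped | p2:escaped
Step 6: p0:(3,2)->(3,1) | p1:escaped | p2:escaped

(3,1) ESCAPED ESCAPED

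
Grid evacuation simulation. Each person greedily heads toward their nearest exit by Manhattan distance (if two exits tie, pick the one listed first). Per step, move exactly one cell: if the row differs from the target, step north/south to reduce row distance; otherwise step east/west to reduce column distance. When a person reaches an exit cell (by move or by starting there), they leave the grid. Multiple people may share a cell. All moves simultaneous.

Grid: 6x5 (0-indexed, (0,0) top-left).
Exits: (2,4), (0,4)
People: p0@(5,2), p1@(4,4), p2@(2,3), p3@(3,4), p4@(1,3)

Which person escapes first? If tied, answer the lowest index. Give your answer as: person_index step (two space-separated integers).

Step 1: p0:(5,2)->(4,2) | p1:(4,4)->(3,4) | p2:(2,3)->(2,4)->EXIT | p3:(3,4)->(2,4)->EXIT | p4:(1,3)->(2,3)
Step 2: p0:(4,2)->(3,2) | p1:(3,4)->(2,4)->EXIT | p2:escaped | p3:escaped | p4:(2,3)->(2,4)->EXIT
Step 3: p0:(3,2)->(2,2) | p1:escaped | p2:escaped | p3:escaped | p4:escaped
Step 4: p0:(2,2)->(2,3) | p1:escaped | p2:escaped | p3:escaped | p4:escaped
Step 5: p0:(2,3)->(2,4)->EXIT | p1:escaped | p2:escaped | p3:escaped | p4:escaped
Exit steps: [5, 2, 1, 1, 2]
First to escape: p2 at step 1

Answer: 2 1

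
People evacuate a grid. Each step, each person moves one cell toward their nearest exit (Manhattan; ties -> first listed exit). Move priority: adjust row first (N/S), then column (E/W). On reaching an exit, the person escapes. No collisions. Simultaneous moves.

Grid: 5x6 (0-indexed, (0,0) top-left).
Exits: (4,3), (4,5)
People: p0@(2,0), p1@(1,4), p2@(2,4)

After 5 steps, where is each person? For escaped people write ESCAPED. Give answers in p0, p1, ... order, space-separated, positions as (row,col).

Step 1: p0:(2,0)->(3,0) | p1:(1,4)->(2,4) | p2:(2,4)->(3,4)
Step 2: p0:(3,0)->(4,0) | p1:(2,4)->(3,4) | p2:(3,4)->(4,4)
Step 3: p0:(4,0)->(4,1) | p1:(3,4)->(4,4) | p2:(4,4)->(4,3)->EXIT
Step 4: p0:(4,1)->(4,2) | p1:(4,4)->(4,3)->EXIT | p2:escaped
Step 5: p0:(4,2)->(4,3)->EXIT | p1:escaped | p2:escaped

ESCAPED ESCAPED ESCAPED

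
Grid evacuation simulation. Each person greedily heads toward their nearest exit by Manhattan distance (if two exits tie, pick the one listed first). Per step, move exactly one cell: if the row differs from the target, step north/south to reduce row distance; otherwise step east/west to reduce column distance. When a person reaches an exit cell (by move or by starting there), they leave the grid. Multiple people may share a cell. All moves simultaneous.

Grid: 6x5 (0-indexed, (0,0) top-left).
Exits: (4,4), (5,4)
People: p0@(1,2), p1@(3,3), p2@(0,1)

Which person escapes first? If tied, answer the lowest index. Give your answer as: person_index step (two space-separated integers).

Step 1: p0:(1,2)->(2,2) | p1:(3,3)->(4,3) | p2:(0,1)->(1,1)
Step 2: p0:(2,2)->(3,2) | p1:(4,3)->(4,4)->EXIT | p2:(1,1)->(2,1)
Step 3: p0:(3,2)->(4,2) | p1:escaped | p2:(2,1)->(3,1)
Step 4: p0:(4,2)->(4,3) | p1:escaped | p2:(3,1)->(4,1)
Step 5: p0:(4,3)->(4,4)->EXIT | p1:escaped | p2:(4,1)->(4,2)
Step 6: p0:escaped | p1:escaped | p2:(4,2)->(4,3)
Step 7: p0:escaped | p1:escaped | p2:(4,3)->(4,4)->EXIT
Exit steps: [5, 2, 7]
First to escape: p1 at step 2

Answer: 1 2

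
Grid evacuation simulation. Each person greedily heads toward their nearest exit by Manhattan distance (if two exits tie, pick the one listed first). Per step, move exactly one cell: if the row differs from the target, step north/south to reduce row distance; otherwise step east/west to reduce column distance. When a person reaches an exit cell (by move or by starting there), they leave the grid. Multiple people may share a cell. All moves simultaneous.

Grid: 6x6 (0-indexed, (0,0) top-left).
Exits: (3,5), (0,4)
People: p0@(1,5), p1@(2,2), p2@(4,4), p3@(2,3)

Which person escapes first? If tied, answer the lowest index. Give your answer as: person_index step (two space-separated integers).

Step 1: p0:(1,5)->(2,5) | p1:(2,2)->(3,2) | p2:(4,4)->(3,4) | p3:(2,3)->(3,3)
Step 2: p0:(2,5)->(3,5)->EXIT | p1:(3,2)->(3,3) | p2:(3,4)->(3,5)->EXIT | p3:(3,3)->(3,4)
Step 3: p0:escaped | p1:(3,3)->(3,4) | p2:escaped | p3:(3,4)->(3,5)->EXIT
Step 4: p0:escaped | p1:(3,4)->(3,5)->EXIT | p2:escaped | p3:escaped
Exit steps: [2, 4, 2, 3]
First to escape: p0 at step 2

Answer: 0 2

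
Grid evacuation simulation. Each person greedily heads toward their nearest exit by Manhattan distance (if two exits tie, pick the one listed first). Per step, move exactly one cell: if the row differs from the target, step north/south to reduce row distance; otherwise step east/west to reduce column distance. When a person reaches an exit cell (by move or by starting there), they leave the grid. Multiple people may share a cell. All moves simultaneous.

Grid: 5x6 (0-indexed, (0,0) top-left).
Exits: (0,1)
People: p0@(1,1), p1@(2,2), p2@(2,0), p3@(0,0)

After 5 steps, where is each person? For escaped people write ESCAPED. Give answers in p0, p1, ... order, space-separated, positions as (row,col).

Step 1: p0:(1,1)->(0,1)->EXIT | p1:(2,2)->(1,2) | p2:(2,0)->(1,0) | p3:(0,0)->(0,1)->EXIT
Step 2: p0:escaped | p1:(1,2)->(0,2) | p2:(1,0)->(0,0) | p3:escaped
Step 3: p0:escaped | p1:(0,2)->(0,1)->EXIT | p2:(0,0)->(0,1)->EXIT | p3:escaped

ESCAPED ESCAPED ESCAPED ESCAPED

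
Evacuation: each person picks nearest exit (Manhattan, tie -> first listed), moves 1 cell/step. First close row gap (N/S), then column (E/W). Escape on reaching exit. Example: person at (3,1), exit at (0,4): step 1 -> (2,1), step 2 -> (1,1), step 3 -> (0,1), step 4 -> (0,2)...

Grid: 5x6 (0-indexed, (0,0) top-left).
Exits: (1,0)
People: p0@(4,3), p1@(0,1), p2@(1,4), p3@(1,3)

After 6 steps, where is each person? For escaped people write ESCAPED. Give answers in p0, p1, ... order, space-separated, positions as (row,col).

Step 1: p0:(4,3)->(3,3) | p1:(0,1)->(1,1) | p2:(1,4)->(1,3) | p3:(1,3)->(1,2)
Step 2: p0:(3,3)->(2,3) | p1:(1,1)->(1,0)->EXIT | p2:(1,3)->(1,2) | p3:(1,2)->(1,1)
Step 3: p0:(2,3)->(1,3) | p1:escaped | p2:(1,2)->(1,1) | p3:(1,1)->(1,0)->EXIT
Step 4: p0:(1,3)->(1,2) | p1:escaped | p2:(1,1)->(1,0)->EXIT | p3:escaped
Step 5: p0:(1,2)->(1,1) | p1:escaped | p2:escaped | p3:escaped
Step 6: p0:(1,1)->(1,0)->EXIT | p1:escaped | p2:escaped | p3:escaped

ESCAPED ESCAPED ESCAPED ESCAPED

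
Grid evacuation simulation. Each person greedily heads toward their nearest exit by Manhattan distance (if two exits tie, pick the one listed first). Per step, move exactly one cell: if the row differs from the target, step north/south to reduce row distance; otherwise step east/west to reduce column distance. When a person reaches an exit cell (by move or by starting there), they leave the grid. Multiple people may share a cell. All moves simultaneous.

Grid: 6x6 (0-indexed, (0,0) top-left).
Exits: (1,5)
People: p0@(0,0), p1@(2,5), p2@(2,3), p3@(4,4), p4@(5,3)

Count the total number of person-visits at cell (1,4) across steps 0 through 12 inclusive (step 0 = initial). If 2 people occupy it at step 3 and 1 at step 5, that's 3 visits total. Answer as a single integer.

Answer: 4

Derivation:
Step 0: p0@(0,0) p1@(2,5) p2@(2,3) p3@(4,4) p4@(5,3) -> at (1,4): 0 [-], cum=0
Step 1: p0@(1,0) p1@ESC p2@(1,3) p3@(3,4) p4@(4,3) -> at (1,4): 0 [-], cum=0
Step 2: p0@(1,1) p1@ESC p2@(1,4) p3@(2,4) p4@(3,3) -> at (1,4): 1 [p2], cum=1
Step 3: p0@(1,2) p1@ESC p2@ESC p3@(1,4) p4@(2,3) -> at (1,4): 1 [p3], cum=2
Step 4: p0@(1,3) p1@ESC p2@ESC p3@ESC p4@(1,3) -> at (1,4): 0 [-], cum=2
Step 5: p0@(1,4) p1@ESC p2@ESC p3@ESC p4@(1,4) -> at (1,4): 2 [p0,p4], cum=4
Step 6: p0@ESC p1@ESC p2@ESC p3@ESC p4@ESC -> at (1,4): 0 [-], cum=4
Total visits = 4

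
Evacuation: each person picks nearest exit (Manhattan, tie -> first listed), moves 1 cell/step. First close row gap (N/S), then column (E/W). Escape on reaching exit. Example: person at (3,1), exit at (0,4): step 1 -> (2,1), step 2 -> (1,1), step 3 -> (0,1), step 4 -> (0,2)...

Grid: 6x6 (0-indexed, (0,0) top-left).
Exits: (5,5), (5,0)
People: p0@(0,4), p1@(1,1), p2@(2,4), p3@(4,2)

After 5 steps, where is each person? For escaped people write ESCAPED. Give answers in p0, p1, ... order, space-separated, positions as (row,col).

Step 1: p0:(0,4)->(1,4) | p1:(1,1)->(2,1) | p2:(2,4)->(3,4) | p3:(4,2)->(5,2)
Step 2: p0:(1,4)->(2,4) | p1:(2,1)->(3,1) | p2:(3,4)->(4,4) | p3:(5,2)->(5,1)
Step 3: p0:(2,4)->(3,4) | p1:(3,1)->(4,1) | p2:(4,4)->(5,4) | p3:(5,1)->(5,0)->EXIT
Step 4: p0:(3,4)->(4,4) | p1:(4,1)->(5,1) | p2:(5,4)->(5,5)->EXIT | p3:escaped
Step 5: p0:(4,4)->(5,4) | p1:(5,1)->(5,0)->EXIT | p2:escaped | p3:escaped

(5,4) ESCAPED ESCAPED ESCAPED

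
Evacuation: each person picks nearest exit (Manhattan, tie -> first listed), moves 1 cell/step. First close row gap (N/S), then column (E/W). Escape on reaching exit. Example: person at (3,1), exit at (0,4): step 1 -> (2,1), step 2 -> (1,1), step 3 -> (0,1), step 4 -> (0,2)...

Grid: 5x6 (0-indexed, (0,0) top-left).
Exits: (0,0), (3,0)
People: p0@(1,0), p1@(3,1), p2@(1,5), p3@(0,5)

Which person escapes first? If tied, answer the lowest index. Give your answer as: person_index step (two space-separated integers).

Step 1: p0:(1,0)->(0,0)->EXIT | p1:(3,1)->(3,0)->EXIT | p2:(1,5)->(0,5) | p3:(0,5)->(0,4)
Step 2: p0:escaped | p1:escaped | p2:(0,5)->(0,4) | p3:(0,4)->(0,3)
Step 3: p0:escaped | p1:escaped | p2:(0,4)->(0,3) | p3:(0,3)->(0,2)
Step 4: p0:escaped | p1:escaped | p2:(0,3)->(0,2) | p3:(0,2)->(0,1)
Step 5: p0:escaped | p1:escaped | p2:(0,2)->(0,1) | p3:(0,1)->(0,0)->EXIT
Step 6: p0:escaped | p1:escaped | p2:(0,1)->(0,0)->EXIT | p3:escaped
Exit steps: [1, 1, 6, 5]
First to escape: p0 at step 1

Answer: 0 1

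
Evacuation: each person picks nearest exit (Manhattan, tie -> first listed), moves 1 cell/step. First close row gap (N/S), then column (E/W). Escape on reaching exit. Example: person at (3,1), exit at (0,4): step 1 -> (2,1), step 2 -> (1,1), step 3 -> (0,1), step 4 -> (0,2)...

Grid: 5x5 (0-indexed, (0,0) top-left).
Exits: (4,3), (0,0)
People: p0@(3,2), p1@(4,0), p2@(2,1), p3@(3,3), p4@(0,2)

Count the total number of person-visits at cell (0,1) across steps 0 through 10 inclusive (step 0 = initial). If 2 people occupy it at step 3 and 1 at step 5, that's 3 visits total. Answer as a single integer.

Answer: 2

Derivation:
Step 0: p0@(3,2) p1@(4,0) p2@(2,1) p3@(3,3) p4@(0,2) -> at (0,1): 0 [-], cum=0
Step 1: p0@(4,2) p1@(4,1) p2@(1,1) p3@ESC p4@(0,1) -> at (0,1): 1 [p4], cum=1
Step 2: p0@ESC p1@(4,2) p2@(0,1) p3@ESC p4@ESC -> at (0,1): 1 [p2], cum=2
Step 3: p0@ESC p1@ESC p2@ESC p3@ESC p4@ESC -> at (0,1): 0 [-], cum=2
Total visits = 2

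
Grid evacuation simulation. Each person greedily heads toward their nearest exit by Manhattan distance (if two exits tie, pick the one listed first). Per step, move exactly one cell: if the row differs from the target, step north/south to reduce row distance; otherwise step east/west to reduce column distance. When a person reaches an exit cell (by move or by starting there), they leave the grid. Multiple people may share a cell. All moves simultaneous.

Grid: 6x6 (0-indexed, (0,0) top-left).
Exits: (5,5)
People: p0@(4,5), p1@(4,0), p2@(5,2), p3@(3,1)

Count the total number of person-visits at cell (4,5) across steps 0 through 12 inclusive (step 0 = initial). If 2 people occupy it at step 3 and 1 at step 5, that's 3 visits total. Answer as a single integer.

Answer: 1

Derivation:
Step 0: p0@(4,5) p1@(4,0) p2@(5,2) p3@(3,1) -> at (4,5): 1 [p0], cum=1
Step 1: p0@ESC p1@(5,0) p2@(5,3) p3@(4,1) -> at (4,5): 0 [-], cum=1
Step 2: p0@ESC p1@(5,1) p2@(5,4) p3@(5,1) -> at (4,5): 0 [-], cum=1
Step 3: p0@ESC p1@(5,2) p2@ESC p3@(5,2) -> at (4,5): 0 [-], cum=1
Step 4: p0@ESC p1@(5,3) p2@ESC p3@(5,3) -> at (4,5): 0 [-], cum=1
Step 5: p0@ESC p1@(5,4) p2@ESC p3@(5,4) -> at (4,5): 0 [-], cum=1
Step 6: p0@ESC p1@ESC p2@ESC p3@ESC -> at (4,5): 0 [-], cum=1
Total visits = 1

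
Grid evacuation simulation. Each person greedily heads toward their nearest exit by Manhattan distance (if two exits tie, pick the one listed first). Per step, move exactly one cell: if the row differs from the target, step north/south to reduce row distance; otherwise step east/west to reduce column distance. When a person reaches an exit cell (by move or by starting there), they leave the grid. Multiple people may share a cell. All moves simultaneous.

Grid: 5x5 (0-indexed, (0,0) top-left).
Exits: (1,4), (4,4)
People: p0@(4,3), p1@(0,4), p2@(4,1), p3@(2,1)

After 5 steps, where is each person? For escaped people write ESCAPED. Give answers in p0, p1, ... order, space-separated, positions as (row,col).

Step 1: p0:(4,3)->(4,4)->EXIT | p1:(0,4)->(1,4)->EXIT | p2:(4,1)->(4,2) | p3:(2,1)->(1,1)
Step 2: p0:escaped | p1:escaped | p2:(4,2)->(4,3) | p3:(1,1)->(1,2)
Step 3: p0:escaped | p1:escaped | p2:(4,3)->(4,4)->EXIT | p3:(1,2)->(1,3)
Step 4: p0:escaped | p1:escaped | p2:escaped | p3:(1,3)->(1,4)->EXIT

ESCAPED ESCAPED ESCAPED ESCAPED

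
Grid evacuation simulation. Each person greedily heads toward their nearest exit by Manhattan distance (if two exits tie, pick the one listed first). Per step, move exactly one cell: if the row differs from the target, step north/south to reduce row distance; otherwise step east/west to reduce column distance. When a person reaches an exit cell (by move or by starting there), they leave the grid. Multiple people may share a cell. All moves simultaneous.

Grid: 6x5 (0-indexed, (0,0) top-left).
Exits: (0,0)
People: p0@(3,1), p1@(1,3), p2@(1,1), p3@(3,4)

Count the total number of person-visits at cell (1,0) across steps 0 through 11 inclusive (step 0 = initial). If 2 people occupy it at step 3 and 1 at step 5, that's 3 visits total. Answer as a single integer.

Answer: 0

Derivation:
Step 0: p0@(3,1) p1@(1,3) p2@(1,1) p3@(3,4) -> at (1,0): 0 [-], cum=0
Step 1: p0@(2,1) p1@(0,3) p2@(0,1) p3@(2,4) -> at (1,0): 0 [-], cum=0
Step 2: p0@(1,1) p1@(0,2) p2@ESC p3@(1,4) -> at (1,0): 0 [-], cum=0
Step 3: p0@(0,1) p1@(0,1) p2@ESC p3@(0,4) -> at (1,0): 0 [-], cum=0
Step 4: p0@ESC p1@ESC p2@ESC p3@(0,3) -> at (1,0): 0 [-], cum=0
Step 5: p0@ESC p1@ESC p2@ESC p3@(0,2) -> at (1,0): 0 [-], cum=0
Step 6: p0@ESC p1@ESC p2@ESC p3@(0,1) -> at (1,0): 0 [-], cum=0
Step 7: p0@ESC p1@ESC p2@ESC p3@ESC -> at (1,0): 0 [-], cum=0
Total visits = 0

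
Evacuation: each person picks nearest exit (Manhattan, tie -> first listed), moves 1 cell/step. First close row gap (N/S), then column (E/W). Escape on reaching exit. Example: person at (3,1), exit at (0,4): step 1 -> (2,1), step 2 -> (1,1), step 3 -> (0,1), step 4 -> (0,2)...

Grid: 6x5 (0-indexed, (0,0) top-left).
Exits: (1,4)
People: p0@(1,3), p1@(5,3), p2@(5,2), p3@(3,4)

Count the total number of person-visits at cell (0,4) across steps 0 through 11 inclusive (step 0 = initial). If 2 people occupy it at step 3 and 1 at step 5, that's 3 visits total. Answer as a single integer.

Answer: 0

Derivation:
Step 0: p0@(1,3) p1@(5,3) p2@(5,2) p3@(3,4) -> at (0,4): 0 [-], cum=0
Step 1: p0@ESC p1@(4,3) p2@(4,2) p3@(2,4) -> at (0,4): 0 [-], cum=0
Step 2: p0@ESC p1@(3,3) p2@(3,2) p3@ESC -> at (0,4): 0 [-], cum=0
Step 3: p0@ESC p1@(2,3) p2@(2,2) p3@ESC -> at (0,4): 0 [-], cum=0
Step 4: p0@ESC p1@(1,3) p2@(1,2) p3@ESC -> at (0,4): 0 [-], cum=0
Step 5: p0@ESC p1@ESC p2@(1,3) p3@ESC -> at (0,4): 0 [-], cum=0
Step 6: p0@ESC p1@ESC p2@ESC p3@ESC -> at (0,4): 0 [-], cum=0
Total visits = 0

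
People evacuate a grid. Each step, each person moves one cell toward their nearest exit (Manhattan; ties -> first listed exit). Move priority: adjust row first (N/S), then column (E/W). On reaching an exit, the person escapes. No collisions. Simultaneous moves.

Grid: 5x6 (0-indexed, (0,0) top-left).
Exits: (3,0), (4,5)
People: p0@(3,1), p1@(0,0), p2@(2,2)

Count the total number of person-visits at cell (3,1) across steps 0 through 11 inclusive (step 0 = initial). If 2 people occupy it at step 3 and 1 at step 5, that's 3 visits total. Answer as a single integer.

Step 0: p0@(3,1) p1@(0,0) p2@(2,2) -> at (3,1): 1 [p0], cum=1
Step 1: p0@ESC p1@(1,0) p2@(3,2) -> at (3,1): 0 [-], cum=1
Step 2: p0@ESC p1@(2,0) p2@(3,1) -> at (3,1): 1 [p2], cum=2
Step 3: p0@ESC p1@ESC p2@ESC -> at (3,1): 0 [-], cum=2
Total visits = 2

Answer: 2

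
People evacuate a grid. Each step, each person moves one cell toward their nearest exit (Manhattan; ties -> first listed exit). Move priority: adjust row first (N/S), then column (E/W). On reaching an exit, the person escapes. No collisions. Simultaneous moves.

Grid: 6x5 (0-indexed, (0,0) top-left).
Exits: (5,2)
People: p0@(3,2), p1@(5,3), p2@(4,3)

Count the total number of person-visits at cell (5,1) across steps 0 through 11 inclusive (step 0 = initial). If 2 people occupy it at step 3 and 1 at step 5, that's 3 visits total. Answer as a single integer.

Step 0: p0@(3,2) p1@(5,3) p2@(4,3) -> at (5,1): 0 [-], cum=0
Step 1: p0@(4,2) p1@ESC p2@(5,3) -> at (5,1): 0 [-], cum=0
Step 2: p0@ESC p1@ESC p2@ESC -> at (5,1): 0 [-], cum=0
Total visits = 0

Answer: 0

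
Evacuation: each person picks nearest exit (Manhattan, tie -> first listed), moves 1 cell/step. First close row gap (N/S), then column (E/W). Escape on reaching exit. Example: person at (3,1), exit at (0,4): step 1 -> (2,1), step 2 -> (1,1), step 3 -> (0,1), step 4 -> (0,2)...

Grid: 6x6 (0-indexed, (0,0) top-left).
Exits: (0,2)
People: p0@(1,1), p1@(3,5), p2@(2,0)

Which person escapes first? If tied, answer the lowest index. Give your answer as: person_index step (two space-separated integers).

Step 1: p0:(1,1)->(0,1) | p1:(3,5)->(2,5) | p2:(2,0)->(1,0)
Step 2: p0:(0,1)->(0,2)->EXIT | p1:(2,5)->(1,5) | p2:(1,0)->(0,0)
Step 3: p0:escaped | p1:(1,5)->(0,5) | p2:(0,0)->(0,1)
Step 4: p0:escaped | p1:(0,5)->(0,4) | p2:(0,1)->(0,2)->EXIT
Step 5: p0:escaped | p1:(0,4)->(0,3) | p2:escaped
Step 6: p0:escaped | p1:(0,3)->(0,2)->EXIT | p2:escaped
Exit steps: [2, 6, 4]
First to escape: p0 at step 2

Answer: 0 2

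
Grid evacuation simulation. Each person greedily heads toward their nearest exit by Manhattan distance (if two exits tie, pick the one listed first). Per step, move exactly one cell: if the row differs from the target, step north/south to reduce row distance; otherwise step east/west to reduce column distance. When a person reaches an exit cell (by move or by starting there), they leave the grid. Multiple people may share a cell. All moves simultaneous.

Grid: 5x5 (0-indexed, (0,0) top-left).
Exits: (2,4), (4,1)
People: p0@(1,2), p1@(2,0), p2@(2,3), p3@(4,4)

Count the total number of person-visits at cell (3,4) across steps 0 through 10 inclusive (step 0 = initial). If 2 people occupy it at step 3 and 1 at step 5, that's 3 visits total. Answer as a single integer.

Answer: 1

Derivation:
Step 0: p0@(1,2) p1@(2,0) p2@(2,3) p3@(4,4) -> at (3,4): 0 [-], cum=0
Step 1: p0@(2,2) p1@(3,0) p2@ESC p3@(3,4) -> at (3,4): 1 [p3], cum=1
Step 2: p0@(2,3) p1@(4,0) p2@ESC p3@ESC -> at (3,4): 0 [-], cum=1
Step 3: p0@ESC p1@ESC p2@ESC p3@ESC -> at (3,4): 0 [-], cum=1
Total visits = 1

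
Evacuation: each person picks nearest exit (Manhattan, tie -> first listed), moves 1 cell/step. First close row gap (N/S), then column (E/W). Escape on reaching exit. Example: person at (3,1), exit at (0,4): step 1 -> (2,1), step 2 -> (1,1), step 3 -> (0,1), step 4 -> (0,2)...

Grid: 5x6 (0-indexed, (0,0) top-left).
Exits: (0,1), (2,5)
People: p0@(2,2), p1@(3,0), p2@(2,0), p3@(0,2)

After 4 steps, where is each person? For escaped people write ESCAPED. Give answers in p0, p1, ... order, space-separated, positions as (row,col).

Step 1: p0:(2,2)->(1,2) | p1:(3,0)->(2,0) | p2:(2,0)->(1,0) | p3:(0,2)->(0,1)->EXIT
Step 2: p0:(1,2)->(0,2) | p1:(2,0)->(1,0) | p2:(1,0)->(0,0) | p3:escaped
Step 3: p0:(0,2)->(0,1)->EXIT | p1:(1,0)->(0,0) | p2:(0,0)->(0,1)->EXIT | p3:escaped
Step 4: p0:escaped | p1:(0,0)->(0,1)->EXIT | p2:escaped | p3:escaped

ESCAPED ESCAPED ESCAPED ESCAPED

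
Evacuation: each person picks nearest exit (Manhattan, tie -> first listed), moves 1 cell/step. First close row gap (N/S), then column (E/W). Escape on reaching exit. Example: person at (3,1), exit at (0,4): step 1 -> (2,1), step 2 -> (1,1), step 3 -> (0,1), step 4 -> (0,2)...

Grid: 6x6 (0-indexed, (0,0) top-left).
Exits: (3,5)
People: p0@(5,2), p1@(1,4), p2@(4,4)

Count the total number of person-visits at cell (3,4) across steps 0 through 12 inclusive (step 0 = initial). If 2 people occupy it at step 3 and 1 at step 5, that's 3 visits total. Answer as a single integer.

Step 0: p0@(5,2) p1@(1,4) p2@(4,4) -> at (3,4): 0 [-], cum=0
Step 1: p0@(4,2) p1@(2,4) p2@(3,4) -> at (3,4): 1 [p2], cum=1
Step 2: p0@(3,2) p1@(3,4) p2@ESC -> at (3,4): 1 [p1], cum=2
Step 3: p0@(3,3) p1@ESC p2@ESC -> at (3,4): 0 [-], cum=2
Step 4: p0@(3,4) p1@ESC p2@ESC -> at (3,4): 1 [p0], cum=3
Step 5: p0@ESC p1@ESC p2@ESC -> at (3,4): 0 [-], cum=3
Total visits = 3

Answer: 3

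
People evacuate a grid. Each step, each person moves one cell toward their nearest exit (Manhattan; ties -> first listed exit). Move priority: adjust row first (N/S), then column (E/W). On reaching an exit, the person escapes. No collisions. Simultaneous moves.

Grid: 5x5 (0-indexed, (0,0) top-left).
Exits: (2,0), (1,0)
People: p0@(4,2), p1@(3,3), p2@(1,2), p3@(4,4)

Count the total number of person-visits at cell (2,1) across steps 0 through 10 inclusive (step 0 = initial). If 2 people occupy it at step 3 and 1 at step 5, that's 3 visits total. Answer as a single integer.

Answer: 3

Derivation:
Step 0: p0@(4,2) p1@(3,3) p2@(1,2) p3@(4,4) -> at (2,1): 0 [-], cum=0
Step 1: p0@(3,2) p1@(2,3) p2@(1,1) p3@(3,4) -> at (2,1): 0 [-], cum=0
Step 2: p0@(2,2) p1@(2,2) p2@ESC p3@(2,4) -> at (2,1): 0 [-], cum=0
Step 3: p0@(2,1) p1@(2,1) p2@ESC p3@(2,3) -> at (2,1): 2 [p0,p1], cum=2
Step 4: p0@ESC p1@ESC p2@ESC p3@(2,2) -> at (2,1): 0 [-], cum=2
Step 5: p0@ESC p1@ESC p2@ESC p3@(2,1) -> at (2,1): 1 [p3], cum=3
Step 6: p0@ESC p1@ESC p2@ESC p3@ESC -> at (2,1): 0 [-], cum=3
Total visits = 3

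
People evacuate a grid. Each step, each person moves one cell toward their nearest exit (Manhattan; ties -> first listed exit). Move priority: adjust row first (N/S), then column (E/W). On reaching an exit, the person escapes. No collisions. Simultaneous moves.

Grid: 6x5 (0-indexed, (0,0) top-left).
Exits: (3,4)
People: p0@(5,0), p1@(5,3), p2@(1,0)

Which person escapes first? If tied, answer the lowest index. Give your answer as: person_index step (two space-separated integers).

Answer: 1 3

Derivation:
Step 1: p0:(5,0)->(4,0) | p1:(5,3)->(4,3) | p2:(1,0)->(2,0)
Step 2: p0:(4,0)->(3,0) | p1:(4,3)->(3,3) | p2:(2,0)->(3,0)
Step 3: p0:(3,0)->(3,1) | p1:(3,3)->(3,4)->EXIT | p2:(3,0)->(3,1)
Step 4: p0:(3,1)->(3,2) | p1:escaped | p2:(3,1)->(3,2)
Step 5: p0:(3,2)->(3,3) | p1:escaped | p2:(3,2)->(3,3)
Step 6: p0:(3,3)->(3,4)->EXIT | p1:escaped | p2:(3,3)->(3,4)->EXIT
Exit steps: [6, 3, 6]
First to escape: p1 at step 3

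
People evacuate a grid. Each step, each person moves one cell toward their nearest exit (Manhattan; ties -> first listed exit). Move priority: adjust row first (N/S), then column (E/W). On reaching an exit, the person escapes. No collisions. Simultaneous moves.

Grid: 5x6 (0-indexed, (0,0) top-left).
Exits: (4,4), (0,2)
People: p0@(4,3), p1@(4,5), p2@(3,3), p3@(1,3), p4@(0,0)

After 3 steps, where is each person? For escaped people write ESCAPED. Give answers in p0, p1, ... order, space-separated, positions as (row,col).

Step 1: p0:(4,3)->(4,4)->EXIT | p1:(4,5)->(4,4)->EXIT | p2:(3,3)->(4,3) | p3:(1,3)->(0,3) | p4:(0,0)->(0,1)
Step 2: p0:escaped | p1:escaped | p2:(4,3)->(4,4)->EXIT | p3:(0,3)->(0,2)->EXIT | p4:(0,1)->(0,2)->EXIT

ESCAPED ESCAPED ESCAPED ESCAPED ESCAPED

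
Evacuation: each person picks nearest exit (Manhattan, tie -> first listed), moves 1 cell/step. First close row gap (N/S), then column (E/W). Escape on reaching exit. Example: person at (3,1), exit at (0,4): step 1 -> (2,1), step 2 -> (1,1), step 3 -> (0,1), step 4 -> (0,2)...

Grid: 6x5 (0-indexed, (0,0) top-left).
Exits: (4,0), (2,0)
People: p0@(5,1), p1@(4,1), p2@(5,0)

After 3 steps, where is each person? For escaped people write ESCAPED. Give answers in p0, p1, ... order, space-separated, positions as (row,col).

Step 1: p0:(5,1)->(4,1) | p1:(4,1)->(4,0)->EXIT | p2:(5,0)->(4,0)->EXIT
Step 2: p0:(4,1)->(4,0)->EXIT | p1:escaped | p2:escaped

ESCAPED ESCAPED ESCAPED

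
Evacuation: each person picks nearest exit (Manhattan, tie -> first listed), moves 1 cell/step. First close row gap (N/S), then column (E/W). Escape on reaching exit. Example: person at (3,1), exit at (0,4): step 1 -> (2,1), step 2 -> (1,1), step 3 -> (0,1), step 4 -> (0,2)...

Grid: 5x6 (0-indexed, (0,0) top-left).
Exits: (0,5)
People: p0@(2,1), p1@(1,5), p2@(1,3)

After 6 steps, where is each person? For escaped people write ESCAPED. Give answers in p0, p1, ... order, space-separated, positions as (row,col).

Step 1: p0:(2,1)->(1,1) | p1:(1,5)->(0,5)->EXIT | p2:(1,3)->(0,3)
Step 2: p0:(1,1)->(0,1) | p1:escaped | p2:(0,3)->(0,4)
Step 3: p0:(0,1)->(0,2) | p1:escaped | p2:(0,4)->(0,5)->EXIT
Step 4: p0:(0,2)->(0,3) | p1:escaped | p2:escaped
Step 5: p0:(0,3)->(0,4) | p1:escaped | p2:escaped
Step 6: p0:(0,4)->(0,5)->EXIT | p1:escaped | p2:escaped

ESCAPED ESCAPED ESCAPED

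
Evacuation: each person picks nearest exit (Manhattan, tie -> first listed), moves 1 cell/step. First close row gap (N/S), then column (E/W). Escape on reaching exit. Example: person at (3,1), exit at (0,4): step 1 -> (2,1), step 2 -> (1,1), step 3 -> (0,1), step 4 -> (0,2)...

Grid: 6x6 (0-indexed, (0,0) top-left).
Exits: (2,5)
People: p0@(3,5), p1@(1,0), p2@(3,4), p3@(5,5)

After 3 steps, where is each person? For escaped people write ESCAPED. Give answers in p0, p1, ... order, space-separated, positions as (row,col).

Step 1: p0:(3,5)->(2,5)->EXIT | p1:(1,0)->(2,0) | p2:(3,4)->(2,4) | p3:(5,5)->(4,5)
Step 2: p0:escaped | p1:(2,0)->(2,1) | p2:(2,4)->(2,5)->EXIT | p3:(4,5)->(3,5)
Step 3: p0:escaped | p1:(2,1)->(2,2) | p2:escaped | p3:(3,5)->(2,5)->EXIT

ESCAPED (2,2) ESCAPED ESCAPED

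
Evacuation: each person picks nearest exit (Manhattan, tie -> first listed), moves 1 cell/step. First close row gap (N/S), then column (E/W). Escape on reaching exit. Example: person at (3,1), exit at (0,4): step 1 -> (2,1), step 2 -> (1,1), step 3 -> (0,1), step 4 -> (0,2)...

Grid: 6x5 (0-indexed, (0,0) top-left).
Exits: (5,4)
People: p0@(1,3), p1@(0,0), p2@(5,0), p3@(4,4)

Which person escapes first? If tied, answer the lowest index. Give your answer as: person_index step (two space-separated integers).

Step 1: p0:(1,3)->(2,3) | p1:(0,0)->(1,0) | p2:(5,0)->(5,1) | p3:(4,4)->(5,4)->EXIT
Step 2: p0:(2,3)->(3,3) | p1:(1,0)->(2,0) | p2:(5,1)->(5,2) | p3:escaped
Step 3: p0:(3,3)->(4,3) | p1:(2,0)->(3,0) | p2:(5,2)->(5,3) | p3:escaped
Step 4: p0:(4,3)->(5,3) | p1:(3,0)->(4,0) | p2:(5,3)->(5,4)->EXIT | p3:escaped
Step 5: p0:(5,3)->(5,4)->EXIT | p1:(4,0)->(5,0) | p2:escaped | p3:escaped
Step 6: p0:escaped | p1:(5,0)->(5,1) | p2:escaped | p3:escaped
Step 7: p0:escaped | p1:(5,1)->(5,2) | p2:escaped | p3:escaped
Step 8: p0:escaped | p1:(5,2)->(5,3) | p2:escaped | p3:escaped
Step 9: p0:escaped | p1:(5,3)->(5,4)->EXIT | p2:escaped | p3:escaped
Exit steps: [5, 9, 4, 1]
First to escape: p3 at step 1

Answer: 3 1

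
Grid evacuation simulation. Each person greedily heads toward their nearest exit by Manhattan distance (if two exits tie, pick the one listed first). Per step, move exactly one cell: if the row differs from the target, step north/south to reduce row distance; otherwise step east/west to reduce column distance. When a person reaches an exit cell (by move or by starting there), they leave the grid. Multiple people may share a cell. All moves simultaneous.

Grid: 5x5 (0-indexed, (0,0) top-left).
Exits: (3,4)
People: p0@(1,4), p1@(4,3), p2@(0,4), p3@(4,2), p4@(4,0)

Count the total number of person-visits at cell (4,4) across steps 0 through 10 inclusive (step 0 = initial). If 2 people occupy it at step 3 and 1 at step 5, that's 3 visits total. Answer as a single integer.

Step 0: p0@(1,4) p1@(4,3) p2@(0,4) p3@(4,2) p4@(4,0) -> at (4,4): 0 [-], cum=0
Step 1: p0@(2,4) p1@(3,3) p2@(1,4) p3@(3,2) p4@(3,0) -> at (4,4): 0 [-], cum=0
Step 2: p0@ESC p1@ESC p2@(2,4) p3@(3,3) p4@(3,1) -> at (4,4): 0 [-], cum=0
Step 3: p0@ESC p1@ESC p2@ESC p3@ESC p4@(3,2) -> at (4,4): 0 [-], cum=0
Step 4: p0@ESC p1@ESC p2@ESC p3@ESC p4@(3,3) -> at (4,4): 0 [-], cum=0
Step 5: p0@ESC p1@ESC p2@ESC p3@ESC p4@ESC -> at (4,4): 0 [-], cum=0
Total visits = 0

Answer: 0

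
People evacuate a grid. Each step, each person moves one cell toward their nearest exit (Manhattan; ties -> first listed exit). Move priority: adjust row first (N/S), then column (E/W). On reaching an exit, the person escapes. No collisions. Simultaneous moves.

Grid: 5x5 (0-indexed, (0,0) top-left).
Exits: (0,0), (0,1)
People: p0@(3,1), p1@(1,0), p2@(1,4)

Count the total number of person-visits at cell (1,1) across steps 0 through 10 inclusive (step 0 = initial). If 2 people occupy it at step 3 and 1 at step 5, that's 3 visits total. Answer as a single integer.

Answer: 1

Derivation:
Step 0: p0@(3,1) p1@(1,0) p2@(1,4) -> at (1,1): 0 [-], cum=0
Step 1: p0@(2,1) p1@ESC p2@(0,4) -> at (1,1): 0 [-], cum=0
Step 2: p0@(1,1) p1@ESC p2@(0,3) -> at (1,1): 1 [p0], cum=1
Step 3: p0@ESC p1@ESC p2@(0,2) -> at (1,1): 0 [-], cum=1
Step 4: p0@ESC p1@ESC p2@ESC -> at (1,1): 0 [-], cum=1
Total visits = 1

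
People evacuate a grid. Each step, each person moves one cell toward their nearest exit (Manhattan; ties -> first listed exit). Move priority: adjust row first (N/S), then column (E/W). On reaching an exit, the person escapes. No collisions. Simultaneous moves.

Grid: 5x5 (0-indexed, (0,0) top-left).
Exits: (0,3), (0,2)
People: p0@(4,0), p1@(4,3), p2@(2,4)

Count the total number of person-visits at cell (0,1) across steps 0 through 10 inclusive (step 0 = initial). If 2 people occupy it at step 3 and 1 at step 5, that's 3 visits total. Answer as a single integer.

Answer: 1

Derivation:
Step 0: p0@(4,0) p1@(4,3) p2@(2,4) -> at (0,1): 0 [-], cum=0
Step 1: p0@(3,0) p1@(3,3) p2@(1,4) -> at (0,1): 0 [-], cum=0
Step 2: p0@(2,0) p1@(2,3) p2@(0,4) -> at (0,1): 0 [-], cum=0
Step 3: p0@(1,0) p1@(1,3) p2@ESC -> at (0,1): 0 [-], cum=0
Step 4: p0@(0,0) p1@ESC p2@ESC -> at (0,1): 0 [-], cum=0
Step 5: p0@(0,1) p1@ESC p2@ESC -> at (0,1): 1 [p0], cum=1
Step 6: p0@ESC p1@ESC p2@ESC -> at (0,1): 0 [-], cum=1
Total visits = 1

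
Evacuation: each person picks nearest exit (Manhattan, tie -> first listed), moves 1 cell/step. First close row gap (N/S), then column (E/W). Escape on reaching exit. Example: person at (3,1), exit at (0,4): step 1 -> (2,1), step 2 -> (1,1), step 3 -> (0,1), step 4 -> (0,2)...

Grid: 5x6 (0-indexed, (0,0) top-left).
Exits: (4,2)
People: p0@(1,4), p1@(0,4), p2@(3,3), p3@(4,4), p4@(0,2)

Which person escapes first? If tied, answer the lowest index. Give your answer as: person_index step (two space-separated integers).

Answer: 2 2

Derivation:
Step 1: p0:(1,4)->(2,4) | p1:(0,4)->(1,4) | p2:(3,3)->(4,3) | p3:(4,4)->(4,3) | p4:(0,2)->(1,2)
Step 2: p0:(2,4)->(3,4) | p1:(1,4)->(2,4) | p2:(4,3)->(4,2)->EXIT | p3:(4,3)->(4,2)->EXIT | p4:(1,2)->(2,2)
Step 3: p0:(3,4)->(4,4) | p1:(2,4)->(3,4) | p2:escaped | p3:escaped | p4:(2,2)->(3,2)
Step 4: p0:(4,4)->(4,3) | p1:(3,4)->(4,4) | p2:escaped | p3:escaped | p4:(3,2)->(4,2)->EXIT
Step 5: p0:(4,3)->(4,2)->EXIT | p1:(4,4)->(4,3) | p2:escaped | p3:escaped | p4:escaped
Step 6: p0:escaped | p1:(4,3)->(4,2)->EXIT | p2:escaped | p3:escaped | p4:escaped
Exit steps: [5, 6, 2, 2, 4]
First to escape: p2 at step 2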